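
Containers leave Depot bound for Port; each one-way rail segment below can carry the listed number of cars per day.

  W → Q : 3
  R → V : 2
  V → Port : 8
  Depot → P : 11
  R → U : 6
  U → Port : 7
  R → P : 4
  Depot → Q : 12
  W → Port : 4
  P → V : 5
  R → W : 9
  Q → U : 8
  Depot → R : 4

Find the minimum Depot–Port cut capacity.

16

Augment Depot→P→V→Port: bottleneck 5, flow now 5.
Augment Depot→Q→U→Port: bottleneck 7, flow now 12.
Augment Depot→R→V→Port: bottleneck 2, flow now 14.
Augment Depot→R→W→Port: bottleneck 2, flow now 16.
No augmenting path remains; maximum flow = 16.
By max-flow min-cut, the minimum cut capacity equals the max flow.
In the residual graph, reachable from Depot: {Depot, P, Q, U}.
Min-cut edges: Depot→R (4), P→V (5), U→Port (7); capacity 4 + 5 + 7 = 16.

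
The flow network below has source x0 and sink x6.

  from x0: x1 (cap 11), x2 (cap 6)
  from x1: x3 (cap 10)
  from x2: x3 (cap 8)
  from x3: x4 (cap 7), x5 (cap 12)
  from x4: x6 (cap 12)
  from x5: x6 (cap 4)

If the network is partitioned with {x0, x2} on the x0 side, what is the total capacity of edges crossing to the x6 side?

19

Edges leaving {x0, x2}: x0→x1 (11), x2→x3 (8).
Cut capacity = 11 + 8 = 19.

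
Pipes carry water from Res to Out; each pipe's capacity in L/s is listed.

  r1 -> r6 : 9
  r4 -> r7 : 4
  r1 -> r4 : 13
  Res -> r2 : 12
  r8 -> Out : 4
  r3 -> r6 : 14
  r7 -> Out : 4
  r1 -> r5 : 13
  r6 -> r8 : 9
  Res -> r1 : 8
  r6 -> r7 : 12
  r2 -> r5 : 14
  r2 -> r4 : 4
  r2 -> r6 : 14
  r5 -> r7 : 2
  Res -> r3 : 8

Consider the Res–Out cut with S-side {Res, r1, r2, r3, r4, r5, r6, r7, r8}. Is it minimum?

Given cut capacity: 4 + 4 = 8.
Augment Res→r1→r4→r7→Out: bottleneck 4, flow now 4.
Augment Res→r1→r6→r8→Out: bottleneck 4, flow now 8.
No augmenting path remains; maximum flow = 8.
Cut capacity 8 equals the max flow, so it is a minimum cut.

Yes — it is a minimum cut (capacity 8).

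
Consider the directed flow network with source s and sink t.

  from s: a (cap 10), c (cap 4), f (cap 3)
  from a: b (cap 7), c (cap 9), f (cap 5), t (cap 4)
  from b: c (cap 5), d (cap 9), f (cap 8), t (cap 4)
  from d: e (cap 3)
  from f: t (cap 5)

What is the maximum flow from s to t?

13

Augment s→a→t: bottleneck 4, flow now 4.
Augment s→f→t: bottleneck 3, flow now 7.
Augment s→a→b→t: bottleneck 4, flow now 11.
Augment s→a→f→t: bottleneck 2, flow now 13.
No augmenting path remains; maximum flow = 13.
In the residual graph, reachable from s: {s, c}.
Min-cut edges: s→a (10), s→f (3); capacity 10 + 3 = 13.
This cut is saturated, so no flow can exceed 13.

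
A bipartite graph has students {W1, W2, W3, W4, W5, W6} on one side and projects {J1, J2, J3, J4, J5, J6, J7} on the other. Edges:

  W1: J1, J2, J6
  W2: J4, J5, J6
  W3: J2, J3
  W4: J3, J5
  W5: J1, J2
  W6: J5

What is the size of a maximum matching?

6

Unit-capacity flow: source→left, listed edges, right→sink; max matching = max flow.
Augmenting path W1→J1 (+1); matched 1.
Augmenting path W2→J4 (+1); matched 2.
Augmenting path W3→J2 (+1); matched 3.
Augmenting path W4→J3 (+1); matched 4.
Augmenting path W6→J5 (+1); matched 5.
Augmenting path W5→J1→W1→J6 (+1); matched 6.
No augmenting path remains; maximum matching = 6.
König certificate: {W1, W2, W3, W4, W5, W6} is a vertex cover of size 6 (every listed pair touches it), so no matching can be larger.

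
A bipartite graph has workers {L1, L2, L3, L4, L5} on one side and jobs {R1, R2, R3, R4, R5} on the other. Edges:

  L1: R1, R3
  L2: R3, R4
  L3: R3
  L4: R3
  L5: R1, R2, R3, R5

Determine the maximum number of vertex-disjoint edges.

4

Unit-capacity flow: source→left, listed edges, right→sink; max matching = max flow.
Augmenting path L1→R1 (+1); matched 1.
Augmenting path L2→R3 (+1); matched 2.
Augmenting path L5→R2 (+1); matched 3.
Augmenting path L3→R3→L2→R4 (+1); matched 4.
No augmenting path remains; maximum matching = 4.
König certificate: {L1, L2, L5, R3} is a vertex cover of size 4 (every listed pair touches it), so no matching can be larger.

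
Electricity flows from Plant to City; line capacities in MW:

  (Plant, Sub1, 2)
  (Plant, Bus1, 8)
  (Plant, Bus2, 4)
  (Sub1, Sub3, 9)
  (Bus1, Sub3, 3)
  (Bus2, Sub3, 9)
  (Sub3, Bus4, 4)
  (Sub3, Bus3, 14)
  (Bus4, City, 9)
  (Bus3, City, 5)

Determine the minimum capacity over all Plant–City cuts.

9

Augment Plant→Sub1→Sub3→Bus4→City: bottleneck 2, flow now 2.
Augment Plant→Bus1→Sub3→Bus4→City: bottleneck 2, flow now 4.
Augment Plant→Bus1→Sub3→Bus3→City: bottleneck 1, flow now 5.
Augment Plant→Bus2→Sub3→Bus3→City: bottleneck 4, flow now 9.
No augmenting path remains; maximum flow = 9.
By max-flow min-cut, the minimum cut capacity equals the max flow.
In the residual graph, reachable from Plant: {Plant, Bus1}.
Min-cut edges: Plant→Sub1 (2), Plant→Bus2 (4), Bus1→Sub3 (3); capacity 2 + 4 + 3 = 9.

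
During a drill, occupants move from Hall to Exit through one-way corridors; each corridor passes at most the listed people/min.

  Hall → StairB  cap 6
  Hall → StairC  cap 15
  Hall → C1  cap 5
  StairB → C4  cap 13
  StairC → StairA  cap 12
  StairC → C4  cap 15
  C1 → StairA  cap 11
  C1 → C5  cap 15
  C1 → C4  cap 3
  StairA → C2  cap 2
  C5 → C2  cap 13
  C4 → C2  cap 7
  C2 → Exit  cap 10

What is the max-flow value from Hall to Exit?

10

Augment Hall→StairB→C4→C2→Exit: bottleneck 6, flow now 6.
Augment Hall→StairC→StairA→C2→Exit: bottleneck 2, flow now 8.
Augment Hall→StairC→C4→C2→Exit: bottleneck 1, flow now 9.
Augment Hall→C1→C5→C2→Exit: bottleneck 1, flow now 10.
No augmenting path remains; maximum flow = 10.
In the residual graph, reachable from Hall: {Hall, StairB, StairC, C1, StairA, C5, C4, C2}.
Min-cut edges: C2→Exit (10); capacity 10 = 10.
This cut is saturated, so no flow can exceed 10.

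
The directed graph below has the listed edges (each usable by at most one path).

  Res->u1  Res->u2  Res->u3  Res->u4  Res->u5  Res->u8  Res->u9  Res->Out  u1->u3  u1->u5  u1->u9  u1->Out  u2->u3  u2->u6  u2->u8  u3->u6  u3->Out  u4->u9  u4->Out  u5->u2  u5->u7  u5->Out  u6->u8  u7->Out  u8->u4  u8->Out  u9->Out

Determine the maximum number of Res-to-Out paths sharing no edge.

7

Assign every edge capacity 1; by Menger, the answer equals the max flow.
Path Res→Out (+1); total 1.
Path Res→u1→Out (+1); total 2.
Path Res→u3→Out (+1); total 3.
Path Res→u4→Out (+1); total 4.
Path Res→u5→Out (+1); total 5.
Path Res→u8→Out (+1); total 6.
Path Res→u9→Out (+1); total 7.
No residual Res→Out path; max flow = 7.
Certifying cut of size 7: {Res→Out, Res→u1, Res→u5, u3→Out, u4→Out, u8→Out, u9→Out}.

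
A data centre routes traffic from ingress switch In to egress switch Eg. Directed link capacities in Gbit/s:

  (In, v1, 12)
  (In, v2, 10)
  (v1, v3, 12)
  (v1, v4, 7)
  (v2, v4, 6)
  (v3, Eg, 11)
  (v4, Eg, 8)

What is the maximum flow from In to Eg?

Augment In→v1→v3→Eg: bottleneck 11, flow now 11.
Augment In→v1→v4→Eg: bottleneck 1, flow now 12.
Augment In→v2→v4→Eg: bottleneck 6, flow now 18.
No augmenting path remains; maximum flow = 18.
In the residual graph, reachable from In: {In, v2}.
Min-cut edges: In→v1 (12), v2→v4 (6); capacity 12 + 6 = 18.
This cut is saturated, so no flow can exceed 18.

18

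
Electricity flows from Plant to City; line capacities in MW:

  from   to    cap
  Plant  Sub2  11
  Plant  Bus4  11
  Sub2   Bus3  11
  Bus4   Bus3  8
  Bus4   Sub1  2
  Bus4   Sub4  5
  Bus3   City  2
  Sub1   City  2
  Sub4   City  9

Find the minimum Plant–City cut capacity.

9

Augment Plant→Sub2→Bus3→City: bottleneck 2, flow now 2.
Augment Plant→Bus4→Sub1→City: bottleneck 2, flow now 4.
Augment Plant→Bus4→Sub4→City: bottleneck 5, flow now 9.
No augmenting path remains; maximum flow = 9.
By max-flow min-cut, the minimum cut capacity equals the max flow.
In the residual graph, reachable from Plant: {Plant, Sub2, Bus4, Bus3}.
Min-cut edges: Bus4→Sub1 (2), Bus4→Sub4 (5), Bus3→City (2); capacity 2 + 5 + 2 = 9.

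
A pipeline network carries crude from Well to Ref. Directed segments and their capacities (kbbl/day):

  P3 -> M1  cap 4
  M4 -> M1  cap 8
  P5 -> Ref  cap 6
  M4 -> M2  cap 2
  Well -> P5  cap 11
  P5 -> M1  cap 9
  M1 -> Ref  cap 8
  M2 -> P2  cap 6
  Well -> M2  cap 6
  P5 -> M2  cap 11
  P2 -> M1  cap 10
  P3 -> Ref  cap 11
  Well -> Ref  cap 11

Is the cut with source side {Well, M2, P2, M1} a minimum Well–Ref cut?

Given cut capacity: 11 + 11 + 8 = 30.
Augment Well→Ref: bottleneck 11, flow now 11.
Augment Well→P5→Ref: bottleneck 6, flow now 17.
Augment Well→P5→M1→Ref: bottleneck 5, flow now 22.
Augment Well→M2→P2→M1→Ref: bottleneck 3, flow now 25.
No augmenting path remains; maximum flow = 25.
In the residual graph, reachable from Well: {Well, P5, M2, P2, M1}.
Min-cut edges: Well→Ref (11), P5→Ref (6), M1→Ref (8); capacity 11 + 6 + 8 = 25.
Cut capacity 30 exceeds the max flow 25, so it is not minimum.

No — its capacity is 30, but the minimum cut has capacity 25.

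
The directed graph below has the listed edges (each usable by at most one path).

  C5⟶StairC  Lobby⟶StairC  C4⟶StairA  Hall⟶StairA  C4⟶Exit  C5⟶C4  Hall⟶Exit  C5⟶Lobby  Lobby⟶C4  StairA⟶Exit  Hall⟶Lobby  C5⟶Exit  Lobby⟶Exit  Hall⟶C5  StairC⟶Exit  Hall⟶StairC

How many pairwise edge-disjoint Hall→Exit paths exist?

5

Assign every edge capacity 1; by Menger, the answer equals the max flow.
Path Hall→Exit (+1); total 1.
Path Hall→C5→Exit (+1); total 2.
Path Hall→StairA→Exit (+1); total 3.
Path Hall→Lobby→Exit (+1); total 4.
Path Hall→StairC→Exit (+1); total 5.
No residual Hall→Exit path; max flow = 5.
Certifying cut of size 5: {Hall→C5, Hall→Exit, Hall→Lobby, Hall→StairA, Hall→StairC}.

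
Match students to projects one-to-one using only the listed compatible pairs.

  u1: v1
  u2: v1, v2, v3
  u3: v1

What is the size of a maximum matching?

Unit-capacity flow: source→left, listed edges, right→sink; max matching = max flow.
Augmenting path u1→v1 (+1); matched 1.
Augmenting path u2→v2 (+1); matched 2.
No augmenting path remains; maximum matching = 2.
König certificate: {u2, v1} is a vertex cover of size 2 (every listed pair touches it), so no matching can be larger.

2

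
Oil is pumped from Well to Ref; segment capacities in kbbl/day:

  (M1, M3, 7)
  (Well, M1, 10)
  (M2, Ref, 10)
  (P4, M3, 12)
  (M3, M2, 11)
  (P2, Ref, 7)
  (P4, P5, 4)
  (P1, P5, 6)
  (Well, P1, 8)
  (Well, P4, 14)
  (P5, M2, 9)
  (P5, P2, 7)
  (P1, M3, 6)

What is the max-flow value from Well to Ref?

17

Augment Well→M1→M3→M2→Ref: bottleneck 7, flow now 7.
Augment Well→P4→P5→P2→Ref: bottleneck 4, flow now 11.
Augment Well→P4→M3→M2→Ref: bottleneck 3, flow now 14.
Augment Well→P1→P5→P2→Ref: bottleneck 3, flow now 17.
No augmenting path remains; maximum flow = 17.
In the residual graph, reachable from Well: {Well, M1, P4, P1, P5, M3, M2}.
Min-cut edges: P5→P2 (7), M2→Ref (10); capacity 7 + 10 = 17.
This cut is saturated, so no flow can exceed 17.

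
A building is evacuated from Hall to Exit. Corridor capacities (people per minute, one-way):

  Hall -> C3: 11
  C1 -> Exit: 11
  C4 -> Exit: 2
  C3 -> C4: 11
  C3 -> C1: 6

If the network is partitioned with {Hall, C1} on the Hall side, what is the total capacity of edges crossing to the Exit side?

Edges leaving {Hall, C1}: Hall→C3 (11), C1→Exit (11).
Cut capacity = 11 + 11 = 22.

22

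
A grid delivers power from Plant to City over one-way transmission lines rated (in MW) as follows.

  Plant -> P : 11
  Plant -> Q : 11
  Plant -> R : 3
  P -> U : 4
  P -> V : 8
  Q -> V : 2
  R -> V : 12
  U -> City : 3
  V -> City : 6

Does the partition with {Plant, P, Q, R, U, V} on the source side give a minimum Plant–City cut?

Given cut capacity: 3 + 6 = 9.
Augment Plant→P→U→City: bottleneck 3, flow now 3.
Augment Plant→P→V→City: bottleneck 6, flow now 9.
No augmenting path remains; maximum flow = 9.
Cut capacity 9 equals the max flow, so it is a minimum cut.

Yes — it is a minimum cut (capacity 9).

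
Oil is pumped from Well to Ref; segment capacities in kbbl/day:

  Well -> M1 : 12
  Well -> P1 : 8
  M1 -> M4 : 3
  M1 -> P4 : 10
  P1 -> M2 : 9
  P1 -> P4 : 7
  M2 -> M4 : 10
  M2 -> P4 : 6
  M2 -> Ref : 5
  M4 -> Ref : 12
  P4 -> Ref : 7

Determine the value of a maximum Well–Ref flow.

18

Augment Well→M1→M4→Ref: bottleneck 3, flow now 3.
Augment Well→M1→P4→Ref: bottleneck 7, flow now 10.
Augment Well→P1→M2→Ref: bottleneck 5, flow now 15.
Augment Well→P1→M2→M4→Ref: bottleneck 3, flow now 18.
No augmenting path remains; maximum flow = 18.
In the residual graph, reachable from Well: {Well, M1, P4}.
Min-cut edges: Well→P1 (8), M1→M4 (3), P4→Ref (7); capacity 8 + 3 + 7 = 18.
This cut is saturated, so no flow can exceed 18.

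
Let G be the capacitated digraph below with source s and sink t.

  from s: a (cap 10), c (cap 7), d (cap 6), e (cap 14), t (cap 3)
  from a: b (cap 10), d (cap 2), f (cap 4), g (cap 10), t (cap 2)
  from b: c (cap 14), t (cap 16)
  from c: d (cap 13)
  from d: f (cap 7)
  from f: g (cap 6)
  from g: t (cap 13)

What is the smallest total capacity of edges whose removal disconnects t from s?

19

Augment s→t: bottleneck 3, flow now 3.
Augment s→a→t: bottleneck 2, flow now 5.
Augment s→a→b→t: bottleneck 8, flow now 13.
Augment s→d→f→g→t: bottleneck 6, flow now 19.
No augmenting path remains; maximum flow = 19.
By max-flow min-cut, the minimum cut capacity equals the max flow.
In the residual graph, reachable from s: {s, c, d, e, f}.
Min-cut edges: s→a (10), s→t (3), f→g (6); capacity 10 + 3 + 6 = 19.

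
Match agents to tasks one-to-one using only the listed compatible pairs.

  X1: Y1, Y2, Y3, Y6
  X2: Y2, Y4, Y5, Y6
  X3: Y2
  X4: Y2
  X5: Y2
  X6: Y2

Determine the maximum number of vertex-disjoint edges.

Unit-capacity flow: source→left, listed edges, right→sink; max matching = max flow.
Augmenting path X1→Y1 (+1); matched 1.
Augmenting path X2→Y2 (+1); matched 2.
Augmenting path X3→Y2→X2→Y4 (+1); matched 3.
No augmenting path remains; maximum matching = 3.
König certificate: {X1, X2, Y2} is a vertex cover of size 3 (every listed pair touches it), so no matching can be larger.

3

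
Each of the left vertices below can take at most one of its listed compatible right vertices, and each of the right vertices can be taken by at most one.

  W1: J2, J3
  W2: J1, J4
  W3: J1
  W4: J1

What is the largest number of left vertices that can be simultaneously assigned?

3

Unit-capacity flow: source→left, listed edges, right→sink; max matching = max flow.
Augmenting path W1→J2 (+1); matched 1.
Augmenting path W2→J1 (+1); matched 2.
Augmenting path W3→J1→W2→J4 (+1); matched 3.
No augmenting path remains; maximum matching = 3.
König certificate: {W1, W2, J1} is a vertex cover of size 3 (every listed pair touches it), so no matching can be larger.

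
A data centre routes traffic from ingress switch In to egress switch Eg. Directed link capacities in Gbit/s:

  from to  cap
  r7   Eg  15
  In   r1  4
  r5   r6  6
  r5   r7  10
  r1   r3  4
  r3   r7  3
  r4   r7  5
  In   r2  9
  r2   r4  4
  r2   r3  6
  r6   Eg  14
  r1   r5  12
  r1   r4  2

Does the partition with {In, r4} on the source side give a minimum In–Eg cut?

No — its capacity is 18, but the minimum cut has capacity 11.

Given cut capacity: 4 + 9 + 5 = 18.
Augment In→r1→r3→r7→Eg: bottleneck 3, flow now 3.
Augment In→r1→r4→r7→Eg: bottleneck 1, flow now 4.
Augment In→r2→r4→r7→Eg: bottleneck 4, flow now 8.
Augment In→r2→r3→r1→r5→r6→Eg: bottleneck 3, flow now 11. (uses reverse residual edge)
No augmenting path remains; maximum flow = 11.
In the residual graph, reachable from In: {In, r2, r3}.
Min-cut edges: In→r1 (4), r2→r4 (4), r3→r7 (3); capacity 4 + 4 + 3 = 11.
Cut capacity 18 exceeds the max flow 11, so it is not minimum.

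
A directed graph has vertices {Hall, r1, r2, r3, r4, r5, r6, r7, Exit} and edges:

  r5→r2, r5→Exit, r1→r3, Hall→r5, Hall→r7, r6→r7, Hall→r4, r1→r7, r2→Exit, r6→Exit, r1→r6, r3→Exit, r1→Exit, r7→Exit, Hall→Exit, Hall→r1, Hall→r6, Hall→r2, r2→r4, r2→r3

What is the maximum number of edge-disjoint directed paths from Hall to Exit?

6

Assign every edge capacity 1; by Menger, the answer equals the max flow.
Path Hall→Exit (+1); total 1.
Path Hall→r1→Exit (+1); total 2.
Path Hall→r2→Exit (+1); total 3.
Path Hall→r5→Exit (+1); total 4.
Path Hall→r6→Exit (+1); total 5.
Path Hall→r7→Exit (+1); total 6.
No residual Hall→Exit path; max flow = 6.
Certifying cut of size 6: {Hall→Exit, Hall→r1, Hall→r2, Hall→r5, Hall→r6, Hall→r7}.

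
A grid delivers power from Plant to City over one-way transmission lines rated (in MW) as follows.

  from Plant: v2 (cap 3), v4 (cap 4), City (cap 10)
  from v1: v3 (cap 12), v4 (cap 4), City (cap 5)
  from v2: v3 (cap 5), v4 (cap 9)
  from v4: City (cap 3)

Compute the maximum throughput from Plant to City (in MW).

Augment Plant→City: bottleneck 10, flow now 10.
Augment Plant→v4→City: bottleneck 3, flow now 13.
No augmenting path remains; maximum flow = 13.
In the residual graph, reachable from Plant: {Plant, v2, v3, v4}.
Min-cut edges: Plant→City (10), v4→City (3); capacity 10 + 3 = 13.
This cut is saturated, so no flow can exceed 13.

13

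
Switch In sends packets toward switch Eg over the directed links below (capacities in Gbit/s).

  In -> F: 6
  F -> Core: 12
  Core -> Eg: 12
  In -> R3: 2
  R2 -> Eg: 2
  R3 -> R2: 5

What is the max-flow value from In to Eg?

Augment In→R3→R2→Eg: bottleneck 2, flow now 2.
Augment In→F→Core→Eg: bottleneck 6, flow now 8.
No augmenting path remains; maximum flow = 8.
In the residual graph, reachable from In: {In}.
Min-cut edges: In→R3 (2), In→F (6); capacity 2 + 6 = 8.
This cut is saturated, so no flow can exceed 8.

8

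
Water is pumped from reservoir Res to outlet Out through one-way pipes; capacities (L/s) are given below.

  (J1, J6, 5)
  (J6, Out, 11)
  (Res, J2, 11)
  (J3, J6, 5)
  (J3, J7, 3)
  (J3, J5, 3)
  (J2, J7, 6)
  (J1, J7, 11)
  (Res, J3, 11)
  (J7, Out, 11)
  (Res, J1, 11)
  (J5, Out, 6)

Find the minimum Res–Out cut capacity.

Augment Res→J1→J7→Out: bottleneck 11, flow now 11.
Augment Res→J3→J6→Out: bottleneck 5, flow now 16.
Augment Res→J3→J5→Out: bottleneck 3, flow now 19.
Augment Res→J2→J7→J1→J6→Out: bottleneck 5, flow now 24. (uses reverse residual edge)
No augmenting path remains; maximum flow = 24.
By max-flow min-cut, the minimum cut capacity equals the max flow.
In the residual graph, reachable from Res: {Res, J1, J2, J3, J7}.
Min-cut edges: J1→J6 (5), J3→J6 (5), J3→J5 (3), J7→Out (11); capacity 5 + 5 + 3 + 11 = 24.

24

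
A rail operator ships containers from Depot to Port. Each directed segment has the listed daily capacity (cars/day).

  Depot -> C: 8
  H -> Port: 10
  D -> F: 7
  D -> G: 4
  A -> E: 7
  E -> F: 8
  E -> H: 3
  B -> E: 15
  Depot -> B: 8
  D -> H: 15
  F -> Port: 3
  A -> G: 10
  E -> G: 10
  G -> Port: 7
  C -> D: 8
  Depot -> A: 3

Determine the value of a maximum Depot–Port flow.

19

Augment Depot→A→G→Port: bottleneck 3, flow now 3.
Augment Depot→B→E→F→Port: bottleneck 3, flow now 6.
Augment Depot→B→E→G→Port: bottleneck 4, flow now 10.
Augment Depot→B→E→H→Port: bottleneck 1, flow now 11.
Augment Depot→C→D→H→Port: bottleneck 8, flow now 19.
No augmenting path remains; maximum flow = 19.
In the residual graph, reachable from Depot: {Depot}.
Min-cut edges: Depot→A (3), Depot→B (8), Depot→C (8); capacity 3 + 8 + 8 = 19.
This cut is saturated, so no flow can exceed 19.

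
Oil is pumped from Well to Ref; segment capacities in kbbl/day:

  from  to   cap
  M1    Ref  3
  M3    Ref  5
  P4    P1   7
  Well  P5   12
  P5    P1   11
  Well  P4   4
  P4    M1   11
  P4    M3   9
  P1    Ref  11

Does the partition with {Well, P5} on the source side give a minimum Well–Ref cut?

Given cut capacity: 4 + 11 = 15.
Augment Well→P5→P1→Ref: bottleneck 11, flow now 11.
Augment Well→P4→M3→Ref: bottleneck 4, flow now 15.
No augmenting path remains; maximum flow = 15.
Cut capacity 15 equals the max flow, so it is a minimum cut.

Yes — it is a minimum cut (capacity 15).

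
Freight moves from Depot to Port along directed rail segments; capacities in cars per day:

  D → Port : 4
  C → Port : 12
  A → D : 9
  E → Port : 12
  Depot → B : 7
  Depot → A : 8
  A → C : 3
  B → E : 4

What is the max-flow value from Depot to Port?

11

Augment Depot→A→C→Port: bottleneck 3, flow now 3.
Augment Depot→A→D→Port: bottleneck 4, flow now 7.
Augment Depot→B→E→Port: bottleneck 4, flow now 11.
No augmenting path remains; maximum flow = 11.
In the residual graph, reachable from Depot: {Depot, A, B, D}.
Min-cut edges: A→C (3), B→E (4), D→Port (4); capacity 3 + 4 + 4 = 11.
This cut is saturated, so no flow can exceed 11.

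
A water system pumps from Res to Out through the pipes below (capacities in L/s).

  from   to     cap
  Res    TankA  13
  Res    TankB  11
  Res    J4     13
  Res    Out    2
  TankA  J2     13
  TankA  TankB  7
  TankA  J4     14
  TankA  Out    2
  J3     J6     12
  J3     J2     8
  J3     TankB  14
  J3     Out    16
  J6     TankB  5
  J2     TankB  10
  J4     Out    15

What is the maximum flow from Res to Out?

19

Augment Res→Out: bottleneck 2, flow now 2.
Augment Res→TankA→Out: bottleneck 2, flow now 4.
Augment Res→J4→Out: bottleneck 13, flow now 17.
Augment Res→TankA→J4→Out: bottleneck 2, flow now 19.
No augmenting path remains; maximum flow = 19.
In the residual graph, reachable from Res: {Res, TankA, J2, TankB, J4}.
Min-cut edges: Res→Out (2), TankA→Out (2), J4→Out (15); capacity 2 + 2 + 15 = 19.
This cut is saturated, so no flow can exceed 19.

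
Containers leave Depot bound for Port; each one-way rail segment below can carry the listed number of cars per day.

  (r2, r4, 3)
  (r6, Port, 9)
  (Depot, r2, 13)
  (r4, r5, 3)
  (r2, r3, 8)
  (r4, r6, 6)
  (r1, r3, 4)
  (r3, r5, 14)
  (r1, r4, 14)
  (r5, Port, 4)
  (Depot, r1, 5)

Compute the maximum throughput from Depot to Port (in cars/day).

10

Augment Depot→r1→r3→r5→Port: bottleneck 4, flow now 4.
Augment Depot→r1→r4→r6→Port: bottleneck 1, flow now 5.
Augment Depot→r2→r4→r6→Port: bottleneck 3, flow now 8.
Augment Depot→r2→r3→r1→r4→r6→Port: bottleneck 2, flow now 10. (uses reverse residual edge)
No augmenting path remains; maximum flow = 10.
In the residual graph, reachable from Depot: {Depot, r1, r2, r3, r4, r5}.
Min-cut edges: r4→r6 (6), r5→Port (4); capacity 6 + 4 = 10.
This cut is saturated, so no flow can exceed 10.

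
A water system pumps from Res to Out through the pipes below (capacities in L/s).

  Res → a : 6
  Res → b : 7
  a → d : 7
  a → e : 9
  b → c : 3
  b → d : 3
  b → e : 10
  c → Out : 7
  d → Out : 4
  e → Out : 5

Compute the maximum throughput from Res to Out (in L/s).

Augment Res→a→d→Out: bottleneck 4, flow now 4.
Augment Res→a→e→Out: bottleneck 2, flow now 6.
Augment Res→b→c→Out: bottleneck 3, flow now 9.
Augment Res→b→e→Out: bottleneck 3, flow now 12.
No augmenting path remains; maximum flow = 12.
In the residual graph, reachable from Res: {Res, a, b, d, e}.
Min-cut edges: b→c (3), d→Out (4), e→Out (5); capacity 3 + 4 + 5 = 12.
This cut is saturated, so no flow can exceed 12.

12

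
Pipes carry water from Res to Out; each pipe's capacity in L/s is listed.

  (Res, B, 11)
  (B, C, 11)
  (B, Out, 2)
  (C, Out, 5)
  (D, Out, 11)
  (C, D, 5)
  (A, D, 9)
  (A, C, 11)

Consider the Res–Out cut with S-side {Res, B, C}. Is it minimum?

Given cut capacity: 2 + 5 + 5 = 12.
Augment Res→B→Out: bottleneck 2, flow now 2.
Augment Res→B→C→Out: bottleneck 5, flow now 7.
Augment Res→B→C→D→Out: bottleneck 4, flow now 11.
No augmenting path remains; maximum flow = 11.
In the residual graph, reachable from Res: {Res}.
Min-cut edges: Res→B (11); capacity 11 = 11.
Cut capacity 12 exceeds the max flow 11, so it is not minimum.

No — its capacity is 12, but the minimum cut has capacity 11.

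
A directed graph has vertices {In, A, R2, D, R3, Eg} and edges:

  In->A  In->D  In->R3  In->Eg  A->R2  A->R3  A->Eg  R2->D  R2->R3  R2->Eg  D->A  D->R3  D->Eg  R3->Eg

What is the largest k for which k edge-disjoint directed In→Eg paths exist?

4

Assign every edge capacity 1; by Menger, the answer equals the max flow.
Path In→Eg (+1); total 1.
Path In→A→Eg (+1); total 2.
Path In→D→Eg (+1); total 3.
Path In→R3→Eg (+1); total 4.
No residual In→Eg path; max flow = 4.
Certifying cut of size 4: {In→A, In→D, In→Eg, In→R3}.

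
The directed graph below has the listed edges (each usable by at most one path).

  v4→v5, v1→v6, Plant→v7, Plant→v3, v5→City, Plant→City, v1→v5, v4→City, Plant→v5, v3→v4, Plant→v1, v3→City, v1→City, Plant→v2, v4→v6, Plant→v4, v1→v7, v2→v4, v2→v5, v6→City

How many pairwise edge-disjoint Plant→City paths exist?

6

Assign every edge capacity 1; by Menger, the answer equals the max flow.
Path Plant→City (+1); total 1.
Path Plant→v1→City (+1); total 2.
Path Plant→v3→City (+1); total 3.
Path Plant→v4→City (+1); total 4.
Path Plant→v5→City (+1); total 5.
Path Plant→v2→v4→v6→City (+1); total 6.
No residual Plant→City path; max flow = 6.
Certifying cut of size 6: {Plant→City, Plant→v1, Plant→v2, Plant→v3, Plant→v4, Plant→v5}.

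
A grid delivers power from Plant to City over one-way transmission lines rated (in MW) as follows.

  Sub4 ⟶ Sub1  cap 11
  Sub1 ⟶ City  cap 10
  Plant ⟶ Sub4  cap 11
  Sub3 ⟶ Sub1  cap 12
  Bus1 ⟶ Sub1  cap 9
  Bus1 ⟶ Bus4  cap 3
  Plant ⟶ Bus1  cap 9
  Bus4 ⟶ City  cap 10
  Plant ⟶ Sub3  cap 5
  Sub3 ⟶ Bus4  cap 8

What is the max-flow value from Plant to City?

18

Augment Plant→Bus1→Bus4→City: bottleneck 3, flow now 3.
Augment Plant→Bus1→Sub1→City: bottleneck 6, flow now 9.
Augment Plant→Sub4→Sub1→City: bottleneck 4, flow now 13.
Augment Plant→Sub3→Bus4→City: bottleneck 5, flow now 18.
No augmenting path remains; maximum flow = 18.
In the residual graph, reachable from Plant: {Plant, Bus1, Sub4, Sub1}.
Min-cut edges: Plant→Sub3 (5), Bus1→Bus4 (3), Sub1→City (10); capacity 5 + 3 + 10 = 18.
This cut is saturated, so no flow can exceed 18.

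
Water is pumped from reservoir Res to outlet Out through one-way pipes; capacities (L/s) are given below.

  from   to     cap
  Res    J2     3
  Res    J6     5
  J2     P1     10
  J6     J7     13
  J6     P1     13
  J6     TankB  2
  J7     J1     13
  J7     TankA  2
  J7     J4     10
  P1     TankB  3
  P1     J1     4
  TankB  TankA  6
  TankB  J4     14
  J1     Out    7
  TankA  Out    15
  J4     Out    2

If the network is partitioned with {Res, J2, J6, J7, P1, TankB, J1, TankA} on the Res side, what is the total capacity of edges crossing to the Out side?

46

Edges leaving {Res, J2, J6, J7, P1, TankB, J1, TankA}: J7→J4 (10), TankB→J4 (14), J1→Out (7), TankA→Out (15).
Cut capacity = 10 + 14 + 7 + 15 = 46.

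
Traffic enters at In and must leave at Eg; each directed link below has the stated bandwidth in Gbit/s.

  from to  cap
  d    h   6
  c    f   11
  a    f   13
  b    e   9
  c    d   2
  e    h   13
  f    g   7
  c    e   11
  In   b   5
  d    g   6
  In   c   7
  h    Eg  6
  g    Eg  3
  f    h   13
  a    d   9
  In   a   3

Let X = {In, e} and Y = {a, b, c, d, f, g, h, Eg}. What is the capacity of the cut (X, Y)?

Edges leaving {In, e}: In→a (3), In→b (5), In→c (7), e→h (13).
Cut capacity = 3 + 5 + 7 + 13 = 28.

28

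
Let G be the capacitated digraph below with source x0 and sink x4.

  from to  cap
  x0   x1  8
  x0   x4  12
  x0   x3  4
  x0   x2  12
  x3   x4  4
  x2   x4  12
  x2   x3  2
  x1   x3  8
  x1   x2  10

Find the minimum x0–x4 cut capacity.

Augment x0→x4: bottleneck 12, flow now 12.
Augment x0→x2→x4: bottleneck 12, flow now 24.
Augment x0→x3→x4: bottleneck 4, flow now 28.
No augmenting path remains; maximum flow = 28.
By max-flow min-cut, the minimum cut capacity equals the max flow.
In the residual graph, reachable from x0: {x0, x1, x2, x3}.
Min-cut edges: x0→x4 (12), x2→x4 (12), x3→x4 (4); capacity 12 + 12 + 4 = 28.

28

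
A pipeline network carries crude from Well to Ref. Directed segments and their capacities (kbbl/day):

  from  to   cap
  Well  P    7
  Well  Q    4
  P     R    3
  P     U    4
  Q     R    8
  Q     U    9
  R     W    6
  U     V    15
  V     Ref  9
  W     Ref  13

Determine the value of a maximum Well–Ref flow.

11

Augment Well→P→R→W→Ref: bottleneck 3, flow now 3.
Augment Well→P→U→V→Ref: bottleneck 4, flow now 7.
Augment Well→Q→R→W→Ref: bottleneck 3, flow now 10.
Augment Well→Q→U→V→Ref: bottleneck 1, flow now 11.
No augmenting path remains; maximum flow = 11.
In the residual graph, reachable from Well: {Well}.
Min-cut edges: Well→P (7), Well→Q (4); capacity 7 + 4 = 11.
This cut is saturated, so no flow can exceed 11.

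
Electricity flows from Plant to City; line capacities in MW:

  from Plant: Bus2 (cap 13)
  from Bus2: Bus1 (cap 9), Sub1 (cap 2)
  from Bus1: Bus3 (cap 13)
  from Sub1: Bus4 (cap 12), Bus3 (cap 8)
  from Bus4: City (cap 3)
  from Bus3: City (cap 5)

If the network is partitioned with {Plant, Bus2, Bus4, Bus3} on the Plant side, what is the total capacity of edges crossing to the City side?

19

Edges leaving {Plant, Bus2, Bus4, Bus3}: Bus2→Bus1 (9), Bus2→Sub1 (2), Bus4→City (3), Bus3→City (5).
Cut capacity = 9 + 2 + 3 + 5 = 19.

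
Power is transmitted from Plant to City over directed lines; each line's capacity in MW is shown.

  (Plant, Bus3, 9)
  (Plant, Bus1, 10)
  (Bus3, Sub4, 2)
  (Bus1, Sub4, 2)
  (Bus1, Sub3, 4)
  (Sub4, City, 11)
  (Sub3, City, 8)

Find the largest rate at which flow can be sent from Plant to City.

Augment Plant→Bus3→Sub4→City: bottleneck 2, flow now 2.
Augment Plant→Bus1→Sub4→City: bottleneck 2, flow now 4.
Augment Plant→Bus1→Sub3→City: bottleneck 4, flow now 8.
No augmenting path remains; maximum flow = 8.
In the residual graph, reachable from Plant: {Plant, Bus3, Bus1}.
Min-cut edges: Bus3→Sub4 (2), Bus1→Sub4 (2), Bus1→Sub3 (4); capacity 2 + 2 + 4 = 8.
This cut is saturated, so no flow can exceed 8.

8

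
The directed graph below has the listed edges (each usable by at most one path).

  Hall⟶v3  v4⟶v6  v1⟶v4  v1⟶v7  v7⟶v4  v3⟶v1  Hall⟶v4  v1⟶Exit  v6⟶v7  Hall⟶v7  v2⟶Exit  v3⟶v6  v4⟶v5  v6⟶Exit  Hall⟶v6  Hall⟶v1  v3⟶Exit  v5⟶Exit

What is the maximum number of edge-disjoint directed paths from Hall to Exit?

Assign every edge capacity 1; by Menger, the answer equals the max flow.
Path Hall→v1→Exit (+1); total 1.
Path Hall→v3→Exit (+1); total 2.
Path Hall→v6→Exit (+1); total 3.
Path Hall→v4→v5→Exit (+1); total 4.
No residual Hall→Exit path; max flow = 4.
Certifying cut of size 4: {Hall→v1, Hall→v3, v4→v5, v6→Exit}.

4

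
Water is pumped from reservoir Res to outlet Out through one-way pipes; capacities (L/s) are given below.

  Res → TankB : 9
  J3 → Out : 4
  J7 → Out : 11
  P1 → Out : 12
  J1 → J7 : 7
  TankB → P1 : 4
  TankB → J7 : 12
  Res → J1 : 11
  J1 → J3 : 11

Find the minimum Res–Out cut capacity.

Augment Res→TankB→J7→Out: bottleneck 9, flow now 9.
Augment Res→J1→J7→Out: bottleneck 2, flow now 11.
Augment Res→J1→J3→Out: bottleneck 4, flow now 15.
Augment Res→J1→J7→TankB→P1→Out: bottleneck 4, flow now 19. (uses reverse residual edge)
No augmenting path remains; maximum flow = 19.
By max-flow min-cut, the minimum cut capacity equals the max flow.
In the residual graph, reachable from Res: {Res, TankB, J1, J7, J3}.
Min-cut edges: TankB→P1 (4), J7→Out (11), J3→Out (4); capacity 4 + 11 + 4 = 19.

19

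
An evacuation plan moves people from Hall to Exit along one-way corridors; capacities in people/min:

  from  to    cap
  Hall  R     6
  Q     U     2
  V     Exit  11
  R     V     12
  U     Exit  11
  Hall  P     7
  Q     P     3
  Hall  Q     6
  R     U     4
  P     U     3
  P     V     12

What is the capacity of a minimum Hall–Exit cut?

Augment Hall→P→U→Exit: bottleneck 3, flow now 3.
Augment Hall→P→V→Exit: bottleneck 4, flow now 7.
Augment Hall→Q→U→Exit: bottleneck 2, flow now 9.
Augment Hall→R→U→Exit: bottleneck 4, flow now 13.
Augment Hall→R→V→Exit: bottleneck 2, flow now 15.
Augment Hall→Q→P→V→Exit: bottleneck 3, flow now 18.
No augmenting path remains; maximum flow = 18.
By max-flow min-cut, the minimum cut capacity equals the max flow.
In the residual graph, reachable from Hall: {Hall, Q}.
Min-cut edges: Hall→P (7), Hall→R (6), Q→P (3), Q→U (2); capacity 7 + 6 + 3 + 2 = 18.

18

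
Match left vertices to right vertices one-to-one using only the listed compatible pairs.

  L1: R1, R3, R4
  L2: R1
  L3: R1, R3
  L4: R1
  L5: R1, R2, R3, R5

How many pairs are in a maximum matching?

4

Unit-capacity flow: source→left, listed edges, right→sink; max matching = max flow.
Augmenting path L1→R1 (+1); matched 1.
Augmenting path L3→R3 (+1); matched 2.
Augmenting path L5→R2 (+1); matched 3.
Augmenting path L2→R1→L1→R4 (+1); matched 4.
No augmenting path remains; maximum matching = 4.
König certificate: {L1, L3, L5, R1} is a vertex cover of size 4 (every listed pair touches it), so no matching can be larger.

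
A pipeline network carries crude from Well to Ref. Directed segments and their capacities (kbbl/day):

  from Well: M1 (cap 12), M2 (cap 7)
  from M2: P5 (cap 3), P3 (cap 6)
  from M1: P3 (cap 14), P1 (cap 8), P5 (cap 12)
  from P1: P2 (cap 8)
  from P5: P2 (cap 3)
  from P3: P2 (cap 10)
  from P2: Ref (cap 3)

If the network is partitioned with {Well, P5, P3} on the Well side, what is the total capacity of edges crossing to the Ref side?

32

Edges leaving {Well, P5, P3}: Well→M2 (7), Well→M1 (12), P5→P2 (3), P3→P2 (10).
Cut capacity = 7 + 12 + 3 + 10 = 32.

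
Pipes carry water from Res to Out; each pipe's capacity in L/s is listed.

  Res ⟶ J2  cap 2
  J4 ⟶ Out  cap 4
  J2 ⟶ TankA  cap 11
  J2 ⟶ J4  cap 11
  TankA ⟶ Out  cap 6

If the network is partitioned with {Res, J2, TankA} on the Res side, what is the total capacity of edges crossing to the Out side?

17

Edges leaving {Res, J2, TankA}: J2→J4 (11), TankA→Out (6).
Cut capacity = 11 + 6 = 17.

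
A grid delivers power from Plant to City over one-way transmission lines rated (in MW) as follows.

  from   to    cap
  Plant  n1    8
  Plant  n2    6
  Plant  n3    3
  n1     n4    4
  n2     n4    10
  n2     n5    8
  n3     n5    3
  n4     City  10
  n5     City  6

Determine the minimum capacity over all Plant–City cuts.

13

Augment Plant→n1→n4→City: bottleneck 4, flow now 4.
Augment Plant→n2→n4→City: bottleneck 6, flow now 10.
Augment Plant→n3→n5→City: bottleneck 3, flow now 13.
No augmenting path remains; maximum flow = 13.
By max-flow min-cut, the minimum cut capacity equals the max flow.
In the residual graph, reachable from Plant: {Plant, n1}.
Min-cut edges: Plant→n2 (6), Plant→n3 (3), n1→n4 (4); capacity 6 + 3 + 4 = 13.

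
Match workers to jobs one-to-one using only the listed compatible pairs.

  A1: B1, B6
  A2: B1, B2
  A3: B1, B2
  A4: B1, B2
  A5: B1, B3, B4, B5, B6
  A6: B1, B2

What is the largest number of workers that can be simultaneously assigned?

4

Unit-capacity flow: source→left, listed edges, right→sink; max matching = max flow.
Augmenting path A1→B1 (+1); matched 1.
Augmenting path A2→B2 (+1); matched 2.
Augmenting path A5→B3 (+1); matched 3.
Augmenting path A3→B1→A1→B6 (+1); matched 4.
No augmenting path remains; maximum matching = 4.
König certificate: {A1, A5, B1, B2} is a vertex cover of size 4 (every listed pair touches it), so no matching can be larger.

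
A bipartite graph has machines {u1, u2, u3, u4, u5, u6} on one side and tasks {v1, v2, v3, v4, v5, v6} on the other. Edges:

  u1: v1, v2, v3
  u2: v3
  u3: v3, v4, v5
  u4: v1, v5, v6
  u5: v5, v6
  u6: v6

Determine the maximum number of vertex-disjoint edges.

6

Unit-capacity flow: source→left, listed edges, right→sink; max matching = max flow.
Augmenting path u1→v1 (+1); matched 1.
Augmenting path u2→v3 (+1); matched 2.
Augmenting path u3→v4 (+1); matched 3.
Augmenting path u4→v5 (+1); matched 4.
Augmenting path u5→v6 (+1); matched 5.
Augmenting path u6→v6→u5→v5→u4→v1→u1→v2 (+1); matched 6.
No augmenting path remains; maximum matching = 6.
König certificate: {u1, u2, u3, u4, u5, u6} is a vertex cover of size 6 (every listed pair touches it), so no matching can be larger.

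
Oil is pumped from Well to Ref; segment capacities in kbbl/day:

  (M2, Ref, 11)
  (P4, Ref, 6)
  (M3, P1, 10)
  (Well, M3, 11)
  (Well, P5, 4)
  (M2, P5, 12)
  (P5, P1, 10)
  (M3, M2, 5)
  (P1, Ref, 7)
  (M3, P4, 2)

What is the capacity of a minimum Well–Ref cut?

14

Augment Well→M3→P4→Ref: bottleneck 2, flow now 2.
Augment Well→M3→M2→Ref: bottleneck 5, flow now 7.
Augment Well→M3→P1→Ref: bottleneck 4, flow now 11.
Augment Well→P5→P1→Ref: bottleneck 3, flow now 14.
No augmenting path remains; maximum flow = 14.
By max-flow min-cut, the minimum cut capacity equals the max flow.
In the residual graph, reachable from Well: {Well, M3, P5, P1}.
Min-cut edges: M3→P4 (2), M3→M2 (5), P1→Ref (7); capacity 2 + 5 + 7 = 14.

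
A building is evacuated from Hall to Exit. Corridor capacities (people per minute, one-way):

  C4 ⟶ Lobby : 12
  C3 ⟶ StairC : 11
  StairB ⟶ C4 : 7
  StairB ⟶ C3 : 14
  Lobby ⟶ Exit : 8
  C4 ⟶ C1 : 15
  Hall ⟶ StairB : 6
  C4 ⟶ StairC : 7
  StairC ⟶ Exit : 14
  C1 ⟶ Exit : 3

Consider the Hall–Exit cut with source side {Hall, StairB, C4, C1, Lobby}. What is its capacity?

32

Edges leaving {Hall, StairB, C4, C1, Lobby}: StairB→C3 (14), C4→StairC (7), C1→Exit (3), Lobby→Exit (8).
Cut capacity = 14 + 7 + 3 + 8 = 32.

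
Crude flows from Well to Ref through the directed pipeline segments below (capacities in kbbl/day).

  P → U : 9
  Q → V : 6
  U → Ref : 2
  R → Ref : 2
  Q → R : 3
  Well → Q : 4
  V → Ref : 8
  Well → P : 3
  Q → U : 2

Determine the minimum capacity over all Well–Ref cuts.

6

Augment Well→P→U→Ref: bottleneck 2, flow now 2.
Augment Well→Q→R→Ref: bottleneck 2, flow now 4.
Augment Well→Q→V→Ref: bottleneck 2, flow now 6.
No augmenting path remains; maximum flow = 6.
By max-flow min-cut, the minimum cut capacity equals the max flow.
In the residual graph, reachable from Well: {Well, P, U}.
Min-cut edges: Well→Q (4), U→Ref (2); capacity 4 + 2 = 6.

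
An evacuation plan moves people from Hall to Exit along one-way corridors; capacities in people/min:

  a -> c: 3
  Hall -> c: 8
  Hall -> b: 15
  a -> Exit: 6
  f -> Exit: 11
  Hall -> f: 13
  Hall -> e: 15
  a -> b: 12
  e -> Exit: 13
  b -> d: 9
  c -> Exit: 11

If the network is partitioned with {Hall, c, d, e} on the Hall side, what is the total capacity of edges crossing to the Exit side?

Edges leaving {Hall, c, d, e}: Hall→b (15), Hall→f (13), c→Exit (11), e→Exit (13).
Cut capacity = 15 + 13 + 11 + 13 = 52.

52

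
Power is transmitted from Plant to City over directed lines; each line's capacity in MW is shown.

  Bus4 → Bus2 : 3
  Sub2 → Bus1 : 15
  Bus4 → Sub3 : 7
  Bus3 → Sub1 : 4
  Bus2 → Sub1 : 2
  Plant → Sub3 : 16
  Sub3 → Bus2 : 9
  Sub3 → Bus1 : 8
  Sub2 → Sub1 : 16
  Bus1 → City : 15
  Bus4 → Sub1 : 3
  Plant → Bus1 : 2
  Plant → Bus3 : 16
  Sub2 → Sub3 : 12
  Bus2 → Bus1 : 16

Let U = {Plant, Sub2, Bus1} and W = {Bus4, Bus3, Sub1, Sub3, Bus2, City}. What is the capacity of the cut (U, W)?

75

Edges leaving {Plant, Sub2, Bus1}: Plant→Bus3 (16), Plant→Sub3 (16), Sub2→Sub1 (16), Sub2→Sub3 (12), Bus1→City (15).
Cut capacity = 16 + 16 + 16 + 12 + 15 = 75.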